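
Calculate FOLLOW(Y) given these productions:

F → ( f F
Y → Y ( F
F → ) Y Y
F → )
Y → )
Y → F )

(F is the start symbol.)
In Y → Y ( F: Y is followed by '(' F, add FIRST('(' F) \ {ε} = { '(' }
In F → ) Y Y: Y is followed by Y, add FIRST(Y) \ {ε} = { '(', ')' }
In F → ) Y Y: Y is at the end, add FOLLOW(F)

The FOLLOW sets referred to above (computed the same way, to a fixed point):
  FOLLOW(F) = { $, '(', ')' }

Taking the union: FOLLOW(Y) = { $, '(', ')' }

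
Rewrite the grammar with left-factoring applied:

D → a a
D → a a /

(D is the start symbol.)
Left-factoring transforms A → αβ₁ | αβ₂ into A → αA' and A' → β₁ | β₂
(α is the longest common prefix among the alternatives). Repeat until
no nonterminal has two alternatives with a common prefix.

Round 1: D has alternatives sharing prefix 'a a'. Introduce D': D → a a D'
  Add: D' → ε
  Add: D' → /

No remaining common prefixes — done.

Resulting grammar:
D → a a D'
D' → ε
D' → /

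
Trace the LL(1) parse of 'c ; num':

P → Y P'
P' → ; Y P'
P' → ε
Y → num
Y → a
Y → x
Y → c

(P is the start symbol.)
LL(1) parsing maintains a stack (initially the start symbol over $) and the input. At each step: if the stack top is a terminal, match it against the current input token; if it is a non-terminal N, replace it with the RHS of M[N, lookahead] (the unique production whose predict set contains the lookahead).

Stack is shown with the top on the left.

Stack     Input      Action
---------------------------
P $       c ; num $  output P → Y P'
Y P' $    c ; num $  output Y → c
c P' $    c ; num $  match 'c'
P' $      ; num $    output P' → ; Y P'
; Y P' $  ; num $    match ';'
Y P' $    num $      output Y → num
num P' $  num $      match 'num'
P' $      $          output P' → ε
$         $          accept

The string is accepted.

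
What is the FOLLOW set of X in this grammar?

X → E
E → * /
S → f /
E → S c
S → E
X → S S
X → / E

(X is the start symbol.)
{ $ }

X is the start symbol, so $ ∈ FOLLOW(X).
X does not occur on any right-hand side.

Taking the union: FOLLOW(X) = { $ }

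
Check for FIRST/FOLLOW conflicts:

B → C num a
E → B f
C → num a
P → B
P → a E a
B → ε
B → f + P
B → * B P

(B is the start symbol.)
A FIRST/FOLLOW conflict occurs when a non-terminal N has a nullable alternative N → β (β ⇒* ε) and another alternative N → α with FIRST(α) ∩ FOLLOW(N) ≠ ∅: on such a lookahead the parser cannot decide between expanding α and letting N vanish via β.

Nullable non-terminals: B, P.
FIRST sets used below: FIRST(C) = { 'num' }, FIRST(B) = { '*', 'f', 'num', ε }

B: nullable alternative(s) B → ε; FOLLOW(B) = { $, '*', 'a', 'f', 'num' }
  B → C num a: FIRST \ {ε} = { 'num' } — overlaps FOLLOW(B) on { 'num' }: CONFLICT
  B → ε: FIRST \ {ε} = { } — this is the only nullable alternative, skip
  B → f + P: FIRST \ {ε} = { 'f' } — overlaps FOLLOW(B) on { 'f' }: CONFLICT
  B → * B P: FIRST \ {ε} = { '*' } — overlaps FOLLOW(B) on { '*' }: CONFLICT

P: nullable alternative(s) P → B; FOLLOW(P) = { $, '*', 'a', 'f', 'num' }
  P → B: FIRST \ {ε} = { '*', 'f', 'num' } — this is the only nullable alternative, skip
  P → a E a: FIRST \ {ε} = { 'a' } — overlaps FOLLOW(P) on { 'a' }: CONFLICT

C, E have no nullable alternative, so no FIRST/FOLLOW check is needed there.

So the grammar has 4 FIRST/FOLLOW conflicts (marked CONFLICT above).

Answer: Yes. B → C num a with FOLLOW(B) on { 'num' }; B → f '+' P with FOLLOW(B) on { 'f' }; B → '*' B P with FOLLOW(B) on { '*' }; P → a E a with FOLLOW(P) on { 'a' }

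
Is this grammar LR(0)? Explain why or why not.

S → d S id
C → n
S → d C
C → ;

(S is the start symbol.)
Yes, the grammar is LR(0)

A grammar is LR(0) if no state in the canonical LR(0) collection has:
  - both a shift item (dot before a terminal) and a complete item (shift-reduce conflict), or
  - two or more complete items (reduce-reduce conflict; the accept item [S' → S .] counts as a complete item here).

Augment with S' → S and build the canonical LR(0) collection (I0 = CLOSURE({[S' → . S]}), then GOTO on every symbol after a dot until no new states appear). It has 8 states:
  I0: { [S → . d C], [S → . d S id], [S' → . S] }  — shift
  I1: { [S' → S .] }  — accept
  I2: { [C → . ;], [C → . n], [S → . d C], [S → . d S id], [S → d . C], [S → d . S id] }  — shift
  I3: { [C → ; .] }  — reduce
  I4: { [S → d C .] }  — reduce
  I5: { [S → d S . id] }  — shift
  I6: { [C → n .] }  — reduce
  I7: { [S → d S id .] }  — reduce

Every state is either a pure shift/goto state or contains exactly one complete item and nothing to shift — no conflicts. The grammar is LR(0).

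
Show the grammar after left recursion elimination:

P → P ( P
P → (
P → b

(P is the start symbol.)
P → ( P'
P → b P'
P' → ( P P'
P' → ε

P is directly left-recursive. The standard transformation for
  A → A α₁ | ... | A α_m | β₁ | ... | β_n
is
  A  → β₁ A' | ... | β_n A'
  A' → α₁ A' | ... | α_m A' | ε

P → ( becomes P → ( P'
P → b becomes P → b P'
P → P ( P becomes P' → ( P P'
Add P' → ε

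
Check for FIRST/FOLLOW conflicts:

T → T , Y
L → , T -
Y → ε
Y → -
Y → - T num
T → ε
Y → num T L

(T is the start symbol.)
Yes. T → T ',' Y with FOLLOW(T) on { ',' }; Y → '-' with FOLLOW(Y) on { '-' }; Y → '-' T num with FOLLOW(Y) on { '-' }; Y → num T L with FOLLOW(Y) on { 'num' }

Nullable non-terminals: T, Y.
FIRST sets used below: FIRST(T) = { ',', ε }

T: nullable alternative(s) T → ε; FOLLOW(T) = { $, ',', '-', 'num' }
  T → T , Y: FIRST \ {ε} = { ',' } — overlaps FOLLOW(T) on { ',' }: CONFLICT
  T → ε: FIRST \ {ε} = { } — this is the only nullable alternative, skip

Y: nullable alternative(s) Y → ε; FOLLOW(Y) = { $, ',', '-', 'num' }
  Y → ε: FIRST \ {ε} = { } — this is the only nullable alternative, skip
  Y → -: FIRST \ {ε} = { '-' } — overlaps FOLLOW(Y) on { '-' }: CONFLICT
  Y → - T num: FIRST \ {ε} = { '-' } — overlaps FOLLOW(Y) on { '-' }: CONFLICT
  Y → num T L: FIRST \ {ε} = { 'num' } — overlaps FOLLOW(Y) on { 'num' }: CONFLICT

L has no nullable alternative, so no FIRST/FOLLOW check is needed there.

So the grammar has 4 FIRST/FOLLOW conflicts (marked CONFLICT above).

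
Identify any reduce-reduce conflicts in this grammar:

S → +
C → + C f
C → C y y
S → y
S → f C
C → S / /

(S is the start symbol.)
Augment with S' → S and build the canonical LR(0) collection (I0 = CLOSURE({[S' → . S]}), then GOTO on every symbol after a dot until no new states appear). It has 14 states:
  I0: { [S → . +], [S → . f C], [S → . y], [S' → . S] }  — shift
  I1: { [S → + .] }  — reduce
  I2: { [S' → S .] }  — accept
  I3: { [C → . + C f], [C → . C y y], [C → . S / /], [S → . +], [S → . f C], [S → . y], [S → f . C] }  — shift
  I4: { [S → y .] }  — reduce
  I5: { [C → + . C f], [C → . + C f], [C → . C y y], [C → . S / /], [S → + .], [S → . +], [S → . f C], [S → . y] }  — shift, reduce
  I6: { [C → C . y y], [S → f C .] }  — shift, reduce
  I7: { [C → S . / /] }  — shift
  I8: { [C → S / . /] }  — shift
  I9: { [C → S / / .] }  — reduce
  I10: { [C → C y . y] }  — shift
  I11: { [C → C y y .] }  — reduce
  I12: { [C → + C . f], [C → C . y y] }  — shift
  I13: { [C → + C f .] }  — reduce

No state contains more than one complete item.

Answer: No reduce-reduce conflicts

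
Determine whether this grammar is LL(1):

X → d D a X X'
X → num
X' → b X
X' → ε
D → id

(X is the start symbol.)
Relevant sets:
  FOLLOW(X') = { $, 'b' }

For X:
  PREDICT(X → d D a X X') = { 'd' }
  PREDICT(X → num) = { 'num' }
For X':
  PREDICT(X' → b X) = { 'b' }
  PREDICT(X' → ε) = { $, 'b' }
D has a single production, so nothing to check there.

Conflict found: Predict set conflict for X': { 'b' }
The grammar is NOT LL(1).

Answer: No. Predict set conflict for X': { 'b' }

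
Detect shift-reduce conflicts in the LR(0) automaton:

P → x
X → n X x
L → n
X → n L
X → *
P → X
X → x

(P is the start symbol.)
Yes — I8: [L → n .] vs [L → . n]

Augment with P' → P and build the canonical LR(0) collection (I0 = CLOSURE({[P' → . P]}), then GOTO on every symbol after a dot until no new states appear). It has 11 states:
  I0: { [P → . X], [P → . x], [P' → . P], [X → . *], [X → . n L], [X → . n X x], [X → . x] }  — shift
  I1: { [X → * .] }  — reduce
  I2: { [P' → P .] }  — accept
  I3: { [P → X .] }  — reduce
  I4: { [L → . n], [X → . *], [X → . n L], [X → . n X x], [X → . x], [X → n . L], [X → n . X x] }  — shift
  I5: { [P → x .], [X → x .] }  — 2 reduces
  I6: { [X → n L .] }  — reduce
  I7: { [X → n X . x] }  — shift
  I8: { [L → . n], [L → n .], [X → . *], [X → . n L], [X → . n X x], [X → . x], [X → n . L], [X → n . X x] }  — shift, reduce
  I9: { [X → x .] }  — reduce
  I10: { [X → n X x .] }  — reduce

I8 contains reduce item [L → n .] and shift items [L → . n], [X → . *], [X → . n L], [X → . n X x], [X → . x] — shift-reduce conflict.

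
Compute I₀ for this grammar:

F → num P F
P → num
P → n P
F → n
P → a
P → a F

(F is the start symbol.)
{ [F → . n], [F → . num P F], [F' → . F] }

First, augment the grammar with F' → F
I₀ = CLOSURE({ [F' → . F] }):
  [F' → . F] has the dot before F: add [F → . num P F], [F → . n]
No further items can be added.

I₀ = { [F → . n], [F → . num P F], [F' → . F] }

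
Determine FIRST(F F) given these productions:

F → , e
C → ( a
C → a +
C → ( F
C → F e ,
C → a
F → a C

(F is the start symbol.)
FIRST sets of the non-terminals involved (from the grammar, by fixed-point iteration):
  FIRST(F) = { ',', 'a' }

To compute FIRST(F F), process the symbols left to right:
Symbol F is a non-terminal. Add FIRST(F) \ {ε} = { ',', 'a' }
F is not nullable (ε ∉ FIRST(F)), so stop here.
FIRST(F F) = { ',', 'a' }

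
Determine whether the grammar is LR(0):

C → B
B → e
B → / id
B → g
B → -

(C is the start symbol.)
A grammar is LR(0) if no state in the canonical LR(0) collection has:
  - both a shift item (dot before a terminal) and a complete item (shift-reduce conflict), or
  - two or more complete items (reduce-reduce conflict; the accept item [C' → C .] counts as a complete item here).

Augment with C' → C and build the canonical LR(0) collection (I0 = CLOSURE({[C' → . C]}), then GOTO on every symbol after a dot until no new states appear). It has 8 states:
  I0: { [B → . -], [B → . / id], [B → . e], [B → . g], [C → . B], [C' → . C] }  — shift
  I1: { [B → - .] }  — reduce
  I2: { [B → / . id] }  — shift
  I3: { [C → B .] }  — reduce
  I4: { [C' → C .] }  — accept
  I5: { [B → e .] }  — reduce
  I6: { [B → g .] }  — reduce
  I7: { [B → / id .] }  — reduce

Every state is either a pure shift/goto state or contains exactly one complete item and nothing to shift — no conflicts. The grammar is LR(0).

Answer: Yes, the grammar is LR(0)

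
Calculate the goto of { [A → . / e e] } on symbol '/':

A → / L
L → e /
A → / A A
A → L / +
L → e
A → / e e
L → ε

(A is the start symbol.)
{ [A → / . e e] }

GOTO(I, '/') = CLOSURE({ [A → αX.β] : [A → α.Xβ] ∈ I, X = '/' })

Items with dot before '/', with the dot advanced:
  [A → . / e e] → [A → / . e e]
Closure adds nothing (no advanced item has the dot before a non-terminal).

GOTO = { [A → / . e e] }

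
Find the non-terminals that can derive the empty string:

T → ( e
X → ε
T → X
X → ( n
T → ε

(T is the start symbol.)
A non-terminal is nullable if it can derive ε (the empty string): either it has an ε-production, or it has a production whose right-hand side consists entirely of nullable non-terminals.

ε-productions: X → ε, T → ε
So X, T are immediately nullable.
Every non-terminal is now nullable.
Nullable = { 'T', 'X' }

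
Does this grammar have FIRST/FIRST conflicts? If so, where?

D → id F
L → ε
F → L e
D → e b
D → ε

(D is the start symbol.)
No FIRST/FIRST conflicts.

A FIRST/FIRST conflict occurs when two productions N → α and N → β for the same non-terminal have FIRST(α) ∩ FIRST(β) ≠ ∅ (with ε ∈ FIRST of a nullable right-hand side, so two nullable alternatives also conflict).

Productions for D:
  D → id F: FIRST = { 'id' }
  D → e b: FIRST = { 'e' }
  D → ε: FIRST = { ε }
L, F have only one production, so no FIRST/FIRST conflict is possible there.

All alternatives of each non-terminal have pairwise disjoint FIRST sets.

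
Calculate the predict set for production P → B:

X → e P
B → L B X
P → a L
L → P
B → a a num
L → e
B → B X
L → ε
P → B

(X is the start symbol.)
{ 'a', 'e' }

PREDICT(P → B) = (FIRST(RHS) \ {ε}) ∪ (FOLLOW(P) if ε ∈ FIRST(RHS), i.e. RHS ⇒* ε)
FIRST(B) = { 'a', 'e' }
FIRST(B) = { 'a', 'e' }
ε ∉ FIRST(B), so FOLLOW(P) is not added.
PREDICT(P → B) = { 'a', 'e' }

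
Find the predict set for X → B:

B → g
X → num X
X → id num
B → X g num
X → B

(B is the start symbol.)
PREDICT(X → B) = (FIRST(RHS) \ {ε}) ∪ (FOLLOW(X) if ε ∈ FIRST(RHS), i.e. RHS ⇒* ε)
FIRST(B) = { 'g', 'id', 'num' }
FIRST(B) = { 'g', 'id', 'num' }
ε ∉ FIRST(B), so FOLLOW(X) is not added.
PREDICT(X → B) = { 'g', 'id', 'num' }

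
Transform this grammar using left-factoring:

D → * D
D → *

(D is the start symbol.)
D → * D'
D' → D
D' → ε

Left-factoring transforms A → αβ₁ | αβ₂ into A → αA' and A' → β₁ | β₂
(α is the longest common prefix among the alternatives). Repeat until
no nonterminal has two alternatives with a common prefix.

Round 1: D has alternatives sharing prefix '*'. Introduce D': D → * D'
  Add: D' → D
  Add: D' → ε

No remaining common prefixes — done.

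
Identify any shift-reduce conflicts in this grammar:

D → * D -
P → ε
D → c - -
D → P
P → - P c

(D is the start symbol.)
Augment with D' → D and build the canonical LR(0) collection (I0 = CLOSURE({[D' → . D]}), then GOTO on every symbol after a dot until no new states appear). It has 12 states:
  I0: { [D → . * D -], [D → . P], [D → . c - -], [D' → . D], [P → . - P c], [P → .] }  — shift, reduce
  I1: { [D → * . D -], [D → . * D -], [D → . P], [D → . c - -], [P → . - P c], [P → .] }  — shift, reduce
  I2: { [P → - . P c], [P → . - P c], [P → .] }  — shift, reduce
  I3: { [D' → D .] }  — accept
  I4: { [D → P .] }  — reduce
  I5: { [D → c . - -] }  — shift
  I6: { [D → c - . -] }  — shift
  I7: { [D → c - - .] }  — reduce
  I8: { [P → - P . c] }  — shift
  I9: { [P → - P c .] }  — reduce
  I10: { [D → * D . -] }  — shift
  I11: { [D → * D - .] }  — reduce

I0 contains reduce item [P → .] and shift items [D → . * D -], [D → . c - -], [P → . - P c] — shift-reduce conflict.
I1 contains reduce item [P → .] and shift items [D → . * D -], [D → . c - -], [P → . - P c] — shift-reduce conflict.
I2 contains reduce item [P → .] and shift item [P → . - P c] — shift-reduce conflict.

Answer: Yes — I0: [P → .] vs [D → . * D -]; I1: [P → .] vs [D → . * D -]; I2: [P → .] vs [P → . - P c]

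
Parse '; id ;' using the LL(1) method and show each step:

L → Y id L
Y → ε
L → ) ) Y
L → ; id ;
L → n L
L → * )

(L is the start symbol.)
LL(1) parsing maintains a stack (initially the start symbol over $) and the input. At each step: if the stack top is a terminal, match it against the current input token; if it is a non-terminal N, replace it with the RHS of M[N, lookahead] (the unique production whose predict set contains the lookahead).

Stack is shown with the top on the left.

Stack     Input     Action
--------------------------
L $       ; id ; $  output L → ; id ;
; id ; $  ; id ; $  match ';'
id ; $    id ; $    match 'id'
; $       ; $       match ';'
$         $         accept

The string is accepted.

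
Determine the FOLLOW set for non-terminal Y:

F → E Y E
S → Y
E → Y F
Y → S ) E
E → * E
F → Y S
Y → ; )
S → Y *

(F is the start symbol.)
{ $, ')', '*', ';' }

To compute FOLLOW(Y), find every occurrence of Y on a right-hand side N → α Y β: add FIRST(β) \ {ε}, and if β is empty or nullable also add FOLLOW(N). Iterate to a fixed point.

In F → E Y E: Y is followed by E, add FIRST(E) \ {ε} = { '*', ';' }
In S → Y: Y is at the end, add FOLLOW(S)
In E → Y F: Y is followed by F, add FIRST(F) \ {ε} = { '*', ';' }
In F → Y S: Y is followed by S, add FIRST(S) \ {ε} = { ';' }
In S → Y *: Y is followed by '*', add FIRST('*') \ {ε} = { '*' }

The FOLLOW sets referred to above (computed the same way, to a fixed point):
  FOLLOW(S) = { $, ')', '*', ';' }

Taking the union: FOLLOW(Y) = { $, ')', '*', ';' }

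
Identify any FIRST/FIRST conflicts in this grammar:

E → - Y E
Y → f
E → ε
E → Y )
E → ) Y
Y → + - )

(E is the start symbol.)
No FIRST/FIRST conflicts.

A FIRST/FIRST conflict occurs when two productions N → α and N → β for the same non-terminal have FIRST(α) ∩ FIRST(β) ≠ ∅ (with ε ∈ FIRST of a nullable right-hand side, so two nullable alternatives also conflict).

FIRST sets of the non-terminals at (or reachable through a nullable prefix from) the front of some alternative:
  FIRST(Y) = { '+', 'f' }

Productions for E:
  E → - Y E: FIRST = { '-' }
  E → ε: FIRST = { ε }
  E → Y ): FIRST = { '+', 'f' }
  E → ) Y: FIRST = { ')' }
Productions for Y:
  Y → f: FIRST = { 'f' }
  Y → + - ): FIRST = { '+' }

All alternatives of each non-terminal have pairwise disjoint FIRST sets.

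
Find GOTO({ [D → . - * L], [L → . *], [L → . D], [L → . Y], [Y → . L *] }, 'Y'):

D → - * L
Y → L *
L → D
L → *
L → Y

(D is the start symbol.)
{ [L → Y .] }

GOTO(I, 'Y') = CLOSURE({ [A → αX.β] : [A → α.Xβ] ∈ I, X = 'Y' })

Items with dot before 'Y', with the dot advanced:
  [L → . Y] → [L → Y .]
Closure adds nothing (no advanced item has the dot before a non-terminal).

GOTO = { [L → Y .] }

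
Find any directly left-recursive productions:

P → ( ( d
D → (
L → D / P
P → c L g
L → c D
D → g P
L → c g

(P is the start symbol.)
Direct left recursion occurs when N → N α for some non-terminal N (the right-hand side begins with the left-hand side itself).

P → ( ( d: starts with '('
D → (: starts with '('
L → D / P: starts with D
P → c L g: starts with c
L → c D: starts with c
D → g P: starts with g
L → c g: starts with c

No direct left recursion found.

Answer: No direct left recursion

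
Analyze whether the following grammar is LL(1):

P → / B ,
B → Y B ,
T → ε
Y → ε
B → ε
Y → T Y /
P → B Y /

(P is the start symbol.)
Relevant sets:
  FIRST(B) = { ',', '/', ε }
  FIRST(Y) = { '/', ε }
  FIRST(T) = { ε }
  FOLLOW(B) = { ',', '/' }
  FOLLOW(Y) = { ',', '/' }

For P:
  PREDICT(P → '/' B ',') = { '/' }
  PREDICT(P → B Y '/') = { ',', '/' }
For B:
  PREDICT(B → Y B ',') = { ',', '/' }
  PREDICT(B → ε) = { ',', '/' }
For Y:
  PREDICT(Y → ε) = { ',', '/' }
  PREDICT(Y → T Y '/') = { '/' }
T has a single production, so nothing to check there.

Conflict found: Predict set conflict for P: { '/' }
The grammar is NOT LL(1).

Answer: No. Predict set conflict for P: { '/' }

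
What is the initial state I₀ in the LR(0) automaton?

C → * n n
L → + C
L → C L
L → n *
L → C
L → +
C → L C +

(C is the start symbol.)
First, augment the grammar with C' → C
I₀ = CLOSURE({ [C' → . C] }):
  [C' → . C] has the dot before C: add [C → . * n n], [C → . L C +]
  [C → . L C +] has the dot before L: add [L → . + C], [L → . C L], [L → . n *], [L → . C], [L → . +]
No further items can be added.

I₀ = { [C → . * n n], [C → . L C +], [C' → . C], [L → . + C], [L → . +], [L → . C L], [L → . C], [L → . n *] }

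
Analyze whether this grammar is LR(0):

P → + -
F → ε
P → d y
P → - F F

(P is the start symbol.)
A grammar is LR(0) if no state in the canonical LR(0) collection has:
  - both a shift item (dot before a terminal) and a complete item (shift-reduce conflict), or
  - two or more complete items (reduce-reduce conflict; the accept item [P' → P .] counts as a complete item here).

Augment with P' → P and build the canonical LR(0) collection (I0 = CLOSURE({[P' → . P]}), then GOTO on every symbol after a dot until no new states appear). It has 9 states:
  I0: { [P → . + -], [P → . - F F], [P → . d y], [P' → . P] }  — shift
  I1: { [P → + . -] }  — shift
  I2: { [F → .], [P → - . F F] }  — reduce
  I3: { [P' → P .] }  — accept
  I4: { [P → d . y] }  — shift
  I5: { [P → d y .] }  — reduce
  I6: { [F → .], [P → - F . F] }  — reduce
  I7: { [P → - F F .] }  — reduce
  I8: { [P → + - .] }  — reduce

Every state is either a pure shift/goto state or contains exactly one complete item and nothing to shift — no conflicts. The grammar is LR(0).

Answer: Yes, the grammar is LR(0)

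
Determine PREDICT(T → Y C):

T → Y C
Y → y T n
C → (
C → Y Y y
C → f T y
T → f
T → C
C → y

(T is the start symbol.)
{ 'y' }

PREDICT(T → Y C) = (FIRST(RHS) \ {ε}) ∪ (FOLLOW(T) if ε ∈ FIRST(RHS), i.e. RHS ⇒* ε)
FIRST(Y) = { 'y' }
FIRST(Y C) = { 'y' }
ε ∉ FIRST(Y C), so FOLLOW(T) is not added.
PREDICT(T → Y C) = { 'y' }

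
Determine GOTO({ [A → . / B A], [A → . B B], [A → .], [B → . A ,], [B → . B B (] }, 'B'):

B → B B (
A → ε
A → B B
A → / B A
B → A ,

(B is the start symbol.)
{ [A → . / B A], [A → . B B], [A → .], [A → B . B], [B → . A ,], [B → . B B (], [B → B . B (] }

GOTO(I, 'B') = CLOSURE({ [A → αX.β] : [A → α.Xβ] ∈ I, X = 'B' })

Items with dot before 'B', with the dot advanced:
  [A → . B B] → [A → B . B]
  [B → . B B (] → [B → B . B (]
Closure of the advanced items:
  [A → B . B] has the dot before B: add [B → . B B (], [B → . A ,]
  [B → . A ,] has the dot before A: add [A → .], [A → . B B], [A → . / B A]

GOTO = { [A → . / B A], [A → . B B], [A → .], [A → B . B], [B → . A ,], [B → . B B (], [B → B . B (] }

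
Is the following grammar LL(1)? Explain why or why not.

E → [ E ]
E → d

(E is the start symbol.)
For E:
  PREDICT(E → '[' E ']') = { '[' }
  PREDICT(E → d) = { 'd' }

All predict sets are disjoint. The grammar IS LL(1).

Answer: Yes, the grammar is LL(1).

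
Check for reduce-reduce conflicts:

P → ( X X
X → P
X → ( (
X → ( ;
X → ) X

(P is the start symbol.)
A reduce-reduce conflict occurs when an LR(0) state has two complete items [A → α .] and [B → β .] — both call for a reduction, and with no lookahead the parser cannot choose between them.

Augment with P' → P and build the canonical LR(0) collection (I0 = CLOSURE({[P' → . P]}), then GOTO on every symbol after a dot until no new states appear). It has 11 states:
  I0: { [P → . ( X X], [P' → . P] }  — shift
  I1: { [P → ( . X X], [P → . ( X X], [X → . ( (], [X → . ( ;], [X → . ) X], [X → . P] }  — shift
  I2: { [P' → P .] }  — accept
  I3: { [P → ( . X X], [P → . ( X X], [X → ( . (], [X → ( . ;], [X → . ( (], [X → . ( ;], [X → . ) X], [X → . P] }  — shift
  I4: { [P → . ( X X], [X → ) . X], [X → . ( (], [X → . ( ;], [X → . ) X], [X → . P] }  — shift
  I5: { [X → P .] }  — reduce
  I6: { [P → ( X . X], [P → . ( X X], [X → . ( (], [X → . ( ;], [X → . ) X], [X → . P] }  — shift
  I7: { [P → ( X X .] }  — reduce
  I8: { [X → ) X .] }  — reduce
  I9: { [P → ( . X X], [P → . ( X X], [X → ( ( .], [X → ( . (], [X → ( . ;], [X → . ( (], [X → . ( ;], [X → . ) X], [X → . P] }  — shift, reduce
  I10: { [X → ( ; .] }  — reduce

No state contains more than one complete item.

Answer: No reduce-reduce conflicts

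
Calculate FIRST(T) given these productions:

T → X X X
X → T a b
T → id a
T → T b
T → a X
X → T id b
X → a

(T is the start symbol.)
FIRST sets of the other non-terminals involved (by the same procedure, iterated to a fixed point):
  FIRST(X) = { 'a', 'id' }

From T → X X X:
  - X is a non-terminal: add FIRST(X) \ {ε} = { 'a', 'id' }
    X is not nullable, so stop
From T → id a:
  - id is a terminal: add 'id' and stop
From T → T b:
  - T is the symbol being defined: contributes nothing new
    T is not nullable, so stop
From T → a X:
  - a is a terminal: add 'a' and stop

Collecting: FIRST(T) = { 'a', 'id' }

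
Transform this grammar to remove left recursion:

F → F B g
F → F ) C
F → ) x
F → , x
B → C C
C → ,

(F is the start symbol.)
F → ) x F'
F → , x F'
F' → B g F'
F' → ) C F'
F' → ε
B → C C
C → ,

F is directly left-recursive. The standard transformation for
  A → A α₁ | ... | A α_m | β₁ | ... | β_n
is
  A  → β₁ A' | ... | β_n A'
  A' → α₁ A' | ... | α_m A' | ε

F → ) x becomes F → ) x F'
F → , x becomes F → , x F'
F → F B g becomes F' → B g F'
F → F ) C becomes F' → ) C F'
Add F' → ε

Productions for other non-terminals are unchanged:
  B → C C
  C → ,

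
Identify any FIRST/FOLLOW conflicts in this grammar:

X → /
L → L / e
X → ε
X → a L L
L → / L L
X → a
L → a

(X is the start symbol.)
No FIRST/FOLLOW conflicts.

A FIRST/FOLLOW conflict occurs when a non-terminal N has a nullable alternative N → β (β ⇒* ε) and another alternative N → α with FIRST(α) ∩ FOLLOW(N) ≠ ∅: on such a lookahead the parser cannot decide between expanding α and letting N vanish via β.

Nullable non-terminals: X.

X: nullable alternative(s) X → ε; FOLLOW(X) = { $ }
  X → /: FIRST \ {ε} = { '/' } — disjoint from FOLLOW(X)
  X → ε: FIRST \ {ε} = { } — this is the only nullable alternative, skip
  X → a L L: FIRST \ {ε} = { 'a' } — disjoint from FOLLOW(X)
  X → a: FIRST \ {ε} = { 'a' } — disjoint from FOLLOW(X)

L has no nullable alternative, so no FIRST/FOLLOW check is needed there.

No FIRST/FOLLOW conflicts found.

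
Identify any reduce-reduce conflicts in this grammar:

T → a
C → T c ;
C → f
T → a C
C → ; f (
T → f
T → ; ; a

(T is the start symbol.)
Yes — I8: [C → f .] vs [T → f .]

A reduce-reduce conflict occurs when an LR(0) state has two complete items [A → α .] and [B → β .] — both call for a reduction, and with no lookahead the parser cannot choose between them.

Augment with T' → T and build the canonical LR(0) collection (I0 = CLOSURE({[T' → . T]}), then GOTO on every symbol after a dot until no new states appear). It has 15 states:
  I0: { [T → . ; ; a], [T → . a C], [T → . a], [T → . f], [T' → . T] }  — shift
  I1: { [T → ; . ; a] }  — shift
  I2: { [T' → T .] }  — accept
  I3: { [C → . ; f (], [C → . T c ;], [C → . f], [T → . ; ; a], [T → . a C], [T → . a], [T → . f], [T → a . C], [T → a .] }  — shift, reduce
  I4: { [T → f .] }  — reduce
  I5: { [C → ; . f (], [T → ; . ; a] }  — shift
  I6: { [T → a C .] }  — reduce
  I7: { [C → T . c ;] }  — shift
  I8: { [C → f .], [T → f .] }  — 2 reduces
  I9: { [C → T c . ;] }  — shift
  I10: { [C → T c ; .] }  — reduce
  I11: { [T → ; ; . a] }  — shift
  I12: { [C → ; f . (] }  — shift
  I13: { [C → ; f ( .] }  — reduce
  I14: { [T → ; ; a .] }  — reduce

I8 contains complete items [C → f .], [T → f .] — reduce-reduce conflict.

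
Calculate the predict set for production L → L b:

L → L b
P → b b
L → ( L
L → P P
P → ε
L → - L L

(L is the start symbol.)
{ '(', '-', 'b' }

PREDICT(L → L b) = (FIRST(RHS) \ {ε}) ∪ (FOLLOW(L) if ε ∈ FIRST(RHS), i.e. RHS ⇒* ε)
FIRST(L) = { '(', '-', 'b', ε }
FIRST(L b) = { '(', '-', 'b' }
ε ∉ FIRST(L b), so FOLLOW(L) is not added.
PREDICT(L → L b) = { '(', '-', 'b' }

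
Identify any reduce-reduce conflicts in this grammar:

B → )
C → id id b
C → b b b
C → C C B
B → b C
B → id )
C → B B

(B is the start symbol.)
No reduce-reduce conflicts

A reduce-reduce conflict occurs when an LR(0) state has two complete items [A → α .] and [B → β .] — both call for a reduction, and with no lookahead the parser cannot choose between them.

Augment with B' → B and build the canonical LR(0) collection (I0 = CLOSURE({[B' → . B]}), then GOTO on every symbol after a dot until no new states appear). It has 17 states:
  I0: { [B → . )], [B → . b C], [B → . id )], [B' → . B] }  — shift
  I1: { [B → ) .] }  — reduce
  I2: { [B' → B .] }  — accept
  I3: { [B → . )], [B → . b C], [B → . id )], [B → b . C], [C → . B B], [C → . C C B], [C → . b b b], [C → . id id b] }  — shift
  I4: { [B → id . )] }  — shift
  I5: { [B → id ) .] }  — reduce
  I6: { [B → . )], [B → . b C], [B → . id )], [C → B . B] }  — shift
  I7: { [B → . )], [B → . b C], [B → . id )], [B → b C .], [C → . B B], [C → . C C B], [C → . b b b], [C → . id id b], [C → C . C B] }  — shift, reduce
  I8: { [B → . )], [B → . b C], [B → . id )], [B → b . C], [C → . B B], [C → . C C B], [C → . b b b], [C → . id id b], [C → b . b b] }  — shift
  I9: { [B → id . )], [C → id . id b] }  — shift
  I10: { [C → id id . b] }  — shift
  I11: { [C → id id b .] }  — reduce
  I12: { [B → . )], [B → . b C], [B → . id )], [B → b . C], [C → . B B], [C → . C C B], [C → . b b b], [C → . id id b], [C → b . b b], [C → b b . b] }  — shift
  I13: { [B → . )], [B → . b C], [B → . id )], [B → b . C], [C → . B B], [C → . C C B], [C → . b b b], [C → . id id b], [C → b . b b], [C → b b . b], [C → b b b .] }  — shift, reduce
  I14: { [B → . )], [B → . b C], [B → . id )], [C → . B B], [C → . C C B], [C → . b b b], [C → . id id b], [C → C . C B], [C → C C . B] }  — shift
  I15: { [B → . )], [B → . b C], [B → . id )], [C → B . B], [C → C C B .] }  — shift, reduce
  I16: { [C → B B .] }  — reduce

No state contains more than one complete item.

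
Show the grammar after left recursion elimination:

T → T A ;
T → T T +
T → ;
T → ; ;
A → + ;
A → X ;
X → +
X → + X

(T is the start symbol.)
T is directly left-recursive. The standard transformation for
  A → A α₁ | ... | A α_m | β₁ | ... | β_n
is
  A  → β₁ A' | ... | β_n A'
  A' → α₁ A' | ... | α_m A' | ε

T → ; becomes T → ; T'
T → ; ; becomes T → ; ; T'
T → T A ; becomes T' → A ; T'
T → T T + becomes T' → T + T'
Add T' → ε

Productions for other non-terminals are unchanged:
  A → + ;
  A → X ;
  X → +
  X → + X

Resulting grammar:
T → ; T'
T → ; ; T'
T' → A ; T'
T' → T + T'
T' → ε
A → + ;
A → X ;
X → +
X → + X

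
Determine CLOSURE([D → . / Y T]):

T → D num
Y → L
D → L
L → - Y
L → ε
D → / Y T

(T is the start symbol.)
{ [D → . / Y T] }

To compute CLOSURE, for each item [A → α.Bβ] where B is a non-terminal, add [B → .γ] for all productions B → γ; repeat for the newly added items until nothing changes.

Start with: [D → . / Y T]
The dot precedes the terminal '/', so nothing is added.

CLOSURE = { [D → . / Y T] }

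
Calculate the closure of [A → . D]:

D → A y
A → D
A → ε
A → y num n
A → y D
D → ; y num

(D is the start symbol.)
{ [A → . D], [A → . y D], [A → . y num n], [A → .], [D → . ; y num], [D → . A y] }

Start with: [A → . D]
  [A → . D] has the dot before D: add [D → . A y], [D → . ; y num]
  [D → . A y] has the dot before A: add [A → .], [A → . y num n], [A → . y D]
No further items can be added.

CLOSURE = { [A → . D], [A → . y D], [A → . y num n], [A → .], [D → . ; y num], [D → . A y] }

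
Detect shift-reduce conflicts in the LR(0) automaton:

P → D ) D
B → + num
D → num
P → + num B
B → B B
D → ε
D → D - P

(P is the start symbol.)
Yes — I0: [D → .] vs [D → . num]; I5: [D → .] vs [D → . num]; I6: [D → .] vs [D → . num]; I8: [P → D ) D .] vs [D → D . - P]; I11: [P → + num B .] vs [B → . + num]; I12: [B → B B .] vs [B → . + num]

A shift-reduce conflict occurs when an LR(0) state has both:
  - a complete (reduce) item [A → α .] (dot at the end), and
  - a shift item [B → β . c γ] (dot before a terminal).

Augment with P' → P and build the canonical LR(0) collection (I0 = CLOSURE({[P' → . P]}), then GOTO on every symbol after a dot until no new states appear). It has 14 states:
  I0: { [D → . D - P], [D → . num], [D → .], [P → . + num B], [P → . D ) D], [P' → . P] }  — shift, reduce
  I1: { [P → + . num B] }  — shift
  I2: { [D → D . - P], [P → D . ) D] }  — shift
  I3: { [P' → P .] }  — accept
  I4: { [D → num .] }  — reduce
  I5: { [D → . D - P], [D → . num], [D → .], [P → D ) . D] }  — shift, reduce
  I6: { [D → . D - P], [D → . num], [D → .], [D → D - . P], [P → . + num B], [P → . D ) D] }  — shift, reduce
  I7: { [D → D - P .] }  — reduce
  I8: { [D → D . - P], [P → D ) D .] }  — shift, reduce
  I9: { [B → . + num], [B → . B B], [P → + num . B] }  — shift
  I10: { [B → + . num] }  — shift
  I11: { [B → . + num], [B → . B B], [B → B . B], [P → + num B .] }  — shift, reduce
  I12: { [B → . + num], [B → . B B], [B → B . B], [B → B B .] }  — shift, reduce
  I13: { [B → + num .] }  — reduce

I0 contains reduce item [D → .] and shift items [D → . num], [P → . + num B] — shift-reduce conflict.
I5 contains reduce item [D → .] and shift item [D → . num] — shift-reduce conflict.
I6 contains reduce item [D → .] and shift items [D → . num], [P → . + num B] — shift-reduce conflict.
I8 contains reduce item [P → D ) D .] and shift item [D → D . - P] — shift-reduce conflict.
I11 contains reduce item [P → + num B .] and shift item [B → . + num] — shift-reduce conflict.
I12 contains reduce item [B → B B .] and shift item [B → . + num] — shift-reduce conflict.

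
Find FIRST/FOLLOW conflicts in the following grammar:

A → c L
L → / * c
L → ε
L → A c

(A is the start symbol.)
Nullable non-terminals: L.
FIRST sets used below: FIRST(A) = { 'c' }

L: nullable alternative(s) L → ε; FOLLOW(L) = { $, 'c' }
  L → / * c: FIRST \ {ε} = { '/' } — disjoint from FOLLOW(L)
  L → ε: FIRST \ {ε} = { } — this is the only nullable alternative, skip
  L → A c: FIRST \ {ε} = { 'c' } — overlaps FOLLOW(L) on { 'c' }: CONFLICT

A has no nullable alternative, so no FIRST/FOLLOW check is needed there.

So the grammar has 1 FIRST/FOLLOW conflict (marked CONFLICT above).

Answer: Yes. L → A c with FOLLOW(L) on { 'c' }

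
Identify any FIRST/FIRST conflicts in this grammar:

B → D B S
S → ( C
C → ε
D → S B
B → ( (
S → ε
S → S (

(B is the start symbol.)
FIRST sets of the non-terminals at (or reachable through a nullable prefix from) the front of some alternative:
  FIRST(D) = { '(' }
  FIRST(S) = { '(', ε }

Productions for B:
  B → D B S: FIRST = { '(' }
  B → ( (: FIRST = { '(' }
Productions for S:
  S → ( C: FIRST = { '(' }
  S → ε: FIRST = { ε }
  S → S (: FIRST = { '(' }
C, D have only one production, so no FIRST/FIRST conflict is possible there.

Conflict for B: B → D B S and B → ( (
  Overlap: { '(' }
Conflict for S: S → ( C and S → S (
  Overlap: { '(' }

Answer: Yes. B → D B S / B → '(' '(' on { '(' }; S → '(' C / S → S '(' on { '(' }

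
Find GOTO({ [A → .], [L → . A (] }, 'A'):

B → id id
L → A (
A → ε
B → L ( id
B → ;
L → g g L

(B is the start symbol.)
GOTO(I, 'A') = CLOSURE({ [A → αX.β] : [A → α.Xβ] ∈ I, X = 'A' })

Items with dot before 'A', with the dot advanced:
  [L → . A (] → [L → A . (]
Closure adds nothing (no advanced item has the dot before a non-terminal).

GOTO = { [L → A . (] }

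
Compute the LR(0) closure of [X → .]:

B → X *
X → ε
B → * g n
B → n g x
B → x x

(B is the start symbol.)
To compute CLOSURE, for each item [A → α.Bβ] where B is a non-terminal, add [B → .γ] for all productions B → γ; repeat for the newly added items until nothing changes.

Start with: [X → .]
The dot is at the end, so nothing is added.

CLOSURE = { [X → .] }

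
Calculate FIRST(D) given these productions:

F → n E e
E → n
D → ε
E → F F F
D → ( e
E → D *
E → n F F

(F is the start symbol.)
{ '(', ε }

To compute FIRST(D), examine every production with D on the left-hand side, reading each right-hand side left to right until a non-nullable symbol is reached.

From D → ε:
  - ε-production, so ε ∈ FIRST(D)
From D → ( e:
  - '(' is a terminal: add '(' and stop

Collecting: FIRST(D) = { '(', ε }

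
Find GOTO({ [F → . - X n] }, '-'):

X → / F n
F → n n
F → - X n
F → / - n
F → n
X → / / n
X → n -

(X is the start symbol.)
{ [F → - . X n], [X → . / / n], [X → . / F n], [X → . n -] }

GOTO(I, '-') = CLOSURE({ [A → αX.β] : [A → α.Xβ] ∈ I, X = '-' })

Items with dot before '-', with the dot advanced:
  [F → . - X n] → [F → - . X n]
Closure of the advanced items:
  [F → - . X n] has the dot before X: add [X → . / F n], [X → . / / n], [X → . n -]

GOTO = { [F → - . X n], [X → . / / n], [X → . / F n], [X → . n -] }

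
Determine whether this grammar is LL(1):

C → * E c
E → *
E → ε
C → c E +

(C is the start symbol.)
Yes, the grammar is LL(1).

Relevant sets:
  FOLLOW(E) = { '+', 'c' }

For C:
  PREDICT(C → '*' E c) = { '*' }
  PREDICT(C → c E '+') = { 'c' }
For E:
  PREDICT(E → '*') = { '*' }
  PREDICT(E → ε) = { '+', 'c' }

All predict sets are disjoint. The grammar IS LL(1).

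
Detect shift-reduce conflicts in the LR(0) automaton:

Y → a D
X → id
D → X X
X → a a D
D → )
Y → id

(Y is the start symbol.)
A shift-reduce conflict occurs when an LR(0) state has both:
  - a complete (reduce) item [A → α .] (dot at the end), and
  - a shift item [B → β . c γ] (dot before a terminal).

Augment with Y' → Y and build the canonical LR(0) collection (I0 = CLOSURE({[Y' → . Y]}), then GOTO on every symbol after a dot until no new states appear). It has 12 states:
  I0: { [Y → . a D], [Y → . id], [Y' → . Y] }  — shift
  I1: { [Y' → Y .] }  — accept
  I2: { [D → . )], [D → . X X], [X → . a a D], [X → . id], [Y → a . D] }  — shift
  I3: { [Y → id .] }  — reduce
  I4: { [D → ) .] }  — reduce
  I5: { [Y → a D .] }  — reduce
  I6: { [D → X . X], [X → . a a D], [X → . id] }  — shift
  I7: { [X → a . a D] }  — shift
  I8: { [X → id .] }  — reduce
  I9: { [D → . )], [D → . X X], [X → . a a D], [X → . id], [X → a a . D] }  — shift
  I10: { [X → a a D .] }  — reduce
  I11: { [D → X X .] }  — reduce

No state contains both a complete item and a shift item.

Answer: No shift-reduce conflicts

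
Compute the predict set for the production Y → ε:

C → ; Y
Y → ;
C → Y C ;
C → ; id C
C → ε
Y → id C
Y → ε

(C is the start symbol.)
PREDICT(Y → ε) = (FIRST(RHS) \ {ε}) ∪ (FOLLOW(Y) if ε ∈ FIRST(RHS), i.e. RHS ⇒* ε)
The right-hand side is ε (FIRST(ε) = { ε }), so the predict set is FOLLOW(Y) = { $, ';', 'id' }
PREDICT(Y → ε) = { $, ';', 'id' }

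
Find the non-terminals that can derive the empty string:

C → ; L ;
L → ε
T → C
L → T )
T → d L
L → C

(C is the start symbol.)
{ 'L' }

ε-productions: L → ε
So L is immediately nullable.
No further non-terminal can be added: every production for the remaining non-terminals contains a terminal or a non-nullable non-terminal.
Nullable = { 'L' }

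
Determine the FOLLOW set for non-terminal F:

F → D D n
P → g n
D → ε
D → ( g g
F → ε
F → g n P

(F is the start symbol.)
To compute FOLLOW(F), find every occurrence of F on a right-hand side N → α F β: add FIRST(β) \ {ε}, and if β is empty or nullable also add FOLLOW(N). Iterate to a fixed point.

F is the start symbol, so $ ∈ FOLLOW(F).
F does not occur on any right-hand side.

Taking the union: FOLLOW(F) = { $ }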